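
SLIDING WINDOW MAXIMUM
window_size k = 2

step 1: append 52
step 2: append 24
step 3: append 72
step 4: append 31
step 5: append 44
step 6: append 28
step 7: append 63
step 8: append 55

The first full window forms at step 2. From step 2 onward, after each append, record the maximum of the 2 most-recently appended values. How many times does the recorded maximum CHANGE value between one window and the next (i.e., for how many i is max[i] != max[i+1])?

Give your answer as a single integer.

Answer: 3

Derivation:
step 1: append 52 -> window=[52] (not full yet)
step 2: append 24 -> window=[52, 24] -> max=52
step 3: append 72 -> window=[24, 72] -> max=72
step 4: append 31 -> window=[72, 31] -> max=72
step 5: append 44 -> window=[31, 44] -> max=44
step 6: append 28 -> window=[44, 28] -> max=44
step 7: append 63 -> window=[28, 63] -> max=63
step 8: append 55 -> window=[63, 55] -> max=63
Recorded maximums: 52 72 72 44 44 63 63
Changes between consecutive maximums: 3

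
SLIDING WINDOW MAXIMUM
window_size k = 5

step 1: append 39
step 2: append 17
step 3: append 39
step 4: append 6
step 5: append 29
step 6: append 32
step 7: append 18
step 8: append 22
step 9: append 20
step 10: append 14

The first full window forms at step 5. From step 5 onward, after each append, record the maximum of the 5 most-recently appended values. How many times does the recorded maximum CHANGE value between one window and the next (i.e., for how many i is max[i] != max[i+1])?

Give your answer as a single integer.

step 1: append 39 -> window=[39] (not full yet)
step 2: append 17 -> window=[39, 17] (not full yet)
step 3: append 39 -> window=[39, 17, 39] (not full yet)
step 4: append 6 -> window=[39, 17, 39, 6] (not full yet)
step 5: append 29 -> window=[39, 17, 39, 6, 29] -> max=39
step 6: append 32 -> window=[17, 39, 6, 29, 32] -> max=39
step 7: append 18 -> window=[39, 6, 29, 32, 18] -> max=39
step 8: append 22 -> window=[6, 29, 32, 18, 22] -> max=32
step 9: append 20 -> window=[29, 32, 18, 22, 20] -> max=32
step 10: append 14 -> window=[32, 18, 22, 20, 14] -> max=32
Recorded maximums: 39 39 39 32 32 32
Changes between consecutive maximums: 1

Answer: 1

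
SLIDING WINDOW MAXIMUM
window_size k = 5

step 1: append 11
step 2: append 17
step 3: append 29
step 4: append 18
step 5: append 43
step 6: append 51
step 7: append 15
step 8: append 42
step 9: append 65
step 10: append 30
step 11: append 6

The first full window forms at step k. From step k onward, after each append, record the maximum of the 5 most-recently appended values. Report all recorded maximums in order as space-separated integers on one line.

step 1: append 11 -> window=[11] (not full yet)
step 2: append 17 -> window=[11, 17] (not full yet)
step 3: append 29 -> window=[11, 17, 29] (not full yet)
step 4: append 18 -> window=[11, 17, 29, 18] (not full yet)
step 5: append 43 -> window=[11, 17, 29, 18, 43] -> max=43
step 6: append 51 -> window=[17, 29, 18, 43, 51] -> max=51
step 7: append 15 -> window=[29, 18, 43, 51, 15] -> max=51
step 8: append 42 -> window=[18, 43, 51, 15, 42] -> max=51
step 9: append 65 -> window=[43, 51, 15, 42, 65] -> max=65
step 10: append 30 -> window=[51, 15, 42, 65, 30] -> max=65
step 11: append 6 -> window=[15, 42, 65, 30, 6] -> max=65

Answer: 43 51 51 51 65 65 65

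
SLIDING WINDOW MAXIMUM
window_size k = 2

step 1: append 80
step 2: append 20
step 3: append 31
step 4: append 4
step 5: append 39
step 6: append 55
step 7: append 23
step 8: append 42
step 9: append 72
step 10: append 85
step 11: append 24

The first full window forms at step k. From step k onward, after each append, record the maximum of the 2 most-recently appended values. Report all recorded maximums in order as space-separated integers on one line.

step 1: append 80 -> window=[80] (not full yet)
step 2: append 20 -> window=[80, 20] -> max=80
step 3: append 31 -> window=[20, 31] -> max=31
step 4: append 4 -> window=[31, 4] -> max=31
step 5: append 39 -> window=[4, 39] -> max=39
step 6: append 55 -> window=[39, 55] -> max=55
step 7: append 23 -> window=[55, 23] -> max=55
step 8: append 42 -> window=[23, 42] -> max=42
step 9: append 72 -> window=[42, 72] -> max=72
step 10: append 85 -> window=[72, 85] -> max=85
step 11: append 24 -> window=[85, 24] -> max=85

Answer: 80 31 31 39 55 55 42 72 85 85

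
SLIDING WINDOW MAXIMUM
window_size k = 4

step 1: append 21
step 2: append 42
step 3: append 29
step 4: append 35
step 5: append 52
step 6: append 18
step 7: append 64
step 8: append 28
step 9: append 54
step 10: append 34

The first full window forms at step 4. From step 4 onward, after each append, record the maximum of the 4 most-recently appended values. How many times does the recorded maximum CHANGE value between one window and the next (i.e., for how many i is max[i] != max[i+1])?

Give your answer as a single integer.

step 1: append 21 -> window=[21] (not full yet)
step 2: append 42 -> window=[21, 42] (not full yet)
step 3: append 29 -> window=[21, 42, 29] (not full yet)
step 4: append 35 -> window=[21, 42, 29, 35] -> max=42
step 5: append 52 -> window=[42, 29, 35, 52] -> max=52
step 6: append 18 -> window=[29, 35, 52, 18] -> max=52
step 7: append 64 -> window=[35, 52, 18, 64] -> max=64
step 8: append 28 -> window=[52, 18, 64, 28] -> max=64
step 9: append 54 -> window=[18, 64, 28, 54] -> max=64
step 10: append 34 -> window=[64, 28, 54, 34] -> max=64
Recorded maximums: 42 52 52 64 64 64 64
Changes between consecutive maximums: 2

Answer: 2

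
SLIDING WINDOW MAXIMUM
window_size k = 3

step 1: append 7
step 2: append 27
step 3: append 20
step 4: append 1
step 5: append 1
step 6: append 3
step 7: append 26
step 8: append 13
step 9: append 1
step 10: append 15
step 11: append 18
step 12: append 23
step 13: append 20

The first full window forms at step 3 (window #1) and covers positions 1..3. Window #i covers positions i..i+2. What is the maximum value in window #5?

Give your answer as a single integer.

step 1: append 7 -> window=[7] (not full yet)
step 2: append 27 -> window=[7, 27] (not full yet)
step 3: append 20 -> window=[7, 27, 20] -> max=27
step 4: append 1 -> window=[27, 20, 1] -> max=27
step 5: append 1 -> window=[20, 1, 1] -> max=20
step 6: append 3 -> window=[1, 1, 3] -> max=3
step 7: append 26 -> window=[1, 3, 26] -> max=26
Window #5 max = 26

Answer: 26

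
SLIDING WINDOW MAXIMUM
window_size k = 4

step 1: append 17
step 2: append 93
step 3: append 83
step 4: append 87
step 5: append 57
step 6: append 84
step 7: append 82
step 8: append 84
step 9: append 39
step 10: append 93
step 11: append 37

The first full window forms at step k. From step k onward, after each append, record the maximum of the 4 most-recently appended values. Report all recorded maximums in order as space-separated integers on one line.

Answer: 93 93 87 87 84 84 93 93

Derivation:
step 1: append 17 -> window=[17] (not full yet)
step 2: append 93 -> window=[17, 93] (not full yet)
step 3: append 83 -> window=[17, 93, 83] (not full yet)
step 4: append 87 -> window=[17, 93, 83, 87] -> max=93
step 5: append 57 -> window=[93, 83, 87, 57] -> max=93
step 6: append 84 -> window=[83, 87, 57, 84] -> max=87
step 7: append 82 -> window=[87, 57, 84, 82] -> max=87
step 8: append 84 -> window=[57, 84, 82, 84] -> max=84
step 9: append 39 -> window=[84, 82, 84, 39] -> max=84
step 10: append 93 -> window=[82, 84, 39, 93] -> max=93
step 11: append 37 -> window=[84, 39, 93, 37] -> max=93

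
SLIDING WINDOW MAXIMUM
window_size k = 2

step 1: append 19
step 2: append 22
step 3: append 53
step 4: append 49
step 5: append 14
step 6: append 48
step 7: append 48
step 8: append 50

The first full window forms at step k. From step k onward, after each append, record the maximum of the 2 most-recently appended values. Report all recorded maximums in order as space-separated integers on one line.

Answer: 22 53 53 49 48 48 50

Derivation:
step 1: append 19 -> window=[19] (not full yet)
step 2: append 22 -> window=[19, 22] -> max=22
step 3: append 53 -> window=[22, 53] -> max=53
step 4: append 49 -> window=[53, 49] -> max=53
step 5: append 14 -> window=[49, 14] -> max=49
step 6: append 48 -> window=[14, 48] -> max=48
step 7: append 48 -> window=[48, 48] -> max=48
step 8: append 50 -> window=[48, 50] -> max=50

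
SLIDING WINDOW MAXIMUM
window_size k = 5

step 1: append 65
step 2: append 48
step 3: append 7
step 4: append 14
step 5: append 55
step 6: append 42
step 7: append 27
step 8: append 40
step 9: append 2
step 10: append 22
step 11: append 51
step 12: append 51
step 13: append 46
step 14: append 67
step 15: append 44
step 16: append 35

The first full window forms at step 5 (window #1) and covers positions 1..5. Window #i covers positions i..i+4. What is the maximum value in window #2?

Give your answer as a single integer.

step 1: append 65 -> window=[65] (not full yet)
step 2: append 48 -> window=[65, 48] (not full yet)
step 3: append 7 -> window=[65, 48, 7] (not full yet)
step 4: append 14 -> window=[65, 48, 7, 14] (not full yet)
step 5: append 55 -> window=[65, 48, 7, 14, 55] -> max=65
step 6: append 42 -> window=[48, 7, 14, 55, 42] -> max=55
Window #2 max = 55

Answer: 55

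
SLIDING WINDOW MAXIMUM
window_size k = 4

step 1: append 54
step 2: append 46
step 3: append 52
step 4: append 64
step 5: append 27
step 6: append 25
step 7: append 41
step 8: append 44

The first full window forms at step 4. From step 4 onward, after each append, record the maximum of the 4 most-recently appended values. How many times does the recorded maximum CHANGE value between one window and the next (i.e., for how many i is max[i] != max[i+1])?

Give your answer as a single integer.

step 1: append 54 -> window=[54] (not full yet)
step 2: append 46 -> window=[54, 46] (not full yet)
step 3: append 52 -> window=[54, 46, 52] (not full yet)
step 4: append 64 -> window=[54, 46, 52, 64] -> max=64
step 5: append 27 -> window=[46, 52, 64, 27] -> max=64
step 6: append 25 -> window=[52, 64, 27, 25] -> max=64
step 7: append 41 -> window=[64, 27, 25, 41] -> max=64
step 8: append 44 -> window=[27, 25, 41, 44] -> max=44
Recorded maximums: 64 64 64 64 44
Changes between consecutive maximums: 1

Answer: 1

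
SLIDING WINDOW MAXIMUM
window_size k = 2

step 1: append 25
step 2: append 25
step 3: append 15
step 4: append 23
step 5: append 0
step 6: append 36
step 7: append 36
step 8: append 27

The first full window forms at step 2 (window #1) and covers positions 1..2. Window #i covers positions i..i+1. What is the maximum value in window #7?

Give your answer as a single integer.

Answer: 36

Derivation:
step 1: append 25 -> window=[25] (not full yet)
step 2: append 25 -> window=[25, 25] -> max=25
step 3: append 15 -> window=[25, 15] -> max=25
step 4: append 23 -> window=[15, 23] -> max=23
step 5: append 0 -> window=[23, 0] -> max=23
step 6: append 36 -> window=[0, 36] -> max=36
step 7: append 36 -> window=[36, 36] -> max=36
step 8: append 27 -> window=[36, 27] -> max=36
Window #7 max = 36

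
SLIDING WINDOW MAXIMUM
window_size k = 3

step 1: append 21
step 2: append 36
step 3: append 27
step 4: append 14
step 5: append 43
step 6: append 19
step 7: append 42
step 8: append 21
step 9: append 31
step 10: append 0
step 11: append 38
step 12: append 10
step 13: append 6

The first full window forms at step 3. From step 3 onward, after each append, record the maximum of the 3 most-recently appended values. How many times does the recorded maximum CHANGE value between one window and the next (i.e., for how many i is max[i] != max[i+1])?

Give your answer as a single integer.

step 1: append 21 -> window=[21] (not full yet)
step 2: append 36 -> window=[21, 36] (not full yet)
step 3: append 27 -> window=[21, 36, 27] -> max=36
step 4: append 14 -> window=[36, 27, 14] -> max=36
step 5: append 43 -> window=[27, 14, 43] -> max=43
step 6: append 19 -> window=[14, 43, 19] -> max=43
step 7: append 42 -> window=[43, 19, 42] -> max=43
step 8: append 21 -> window=[19, 42, 21] -> max=42
step 9: append 31 -> window=[42, 21, 31] -> max=42
step 10: append 0 -> window=[21, 31, 0] -> max=31
step 11: append 38 -> window=[31, 0, 38] -> max=38
step 12: append 10 -> window=[0, 38, 10] -> max=38
step 13: append 6 -> window=[38, 10, 6] -> max=38
Recorded maximums: 36 36 43 43 43 42 42 31 38 38 38
Changes between consecutive maximums: 4

Answer: 4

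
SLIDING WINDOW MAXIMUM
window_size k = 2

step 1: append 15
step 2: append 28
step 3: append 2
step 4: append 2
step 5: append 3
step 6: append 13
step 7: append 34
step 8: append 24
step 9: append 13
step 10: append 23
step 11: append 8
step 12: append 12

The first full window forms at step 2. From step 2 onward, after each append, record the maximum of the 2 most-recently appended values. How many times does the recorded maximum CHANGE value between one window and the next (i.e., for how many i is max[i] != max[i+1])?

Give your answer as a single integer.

step 1: append 15 -> window=[15] (not full yet)
step 2: append 28 -> window=[15, 28] -> max=28
step 3: append 2 -> window=[28, 2] -> max=28
step 4: append 2 -> window=[2, 2] -> max=2
step 5: append 3 -> window=[2, 3] -> max=3
step 6: append 13 -> window=[3, 13] -> max=13
step 7: append 34 -> window=[13, 34] -> max=34
step 8: append 24 -> window=[34, 24] -> max=34
step 9: append 13 -> window=[24, 13] -> max=24
step 10: append 23 -> window=[13, 23] -> max=23
step 11: append 8 -> window=[23, 8] -> max=23
step 12: append 12 -> window=[8, 12] -> max=12
Recorded maximums: 28 28 2 3 13 34 34 24 23 23 12
Changes between consecutive maximums: 7

Answer: 7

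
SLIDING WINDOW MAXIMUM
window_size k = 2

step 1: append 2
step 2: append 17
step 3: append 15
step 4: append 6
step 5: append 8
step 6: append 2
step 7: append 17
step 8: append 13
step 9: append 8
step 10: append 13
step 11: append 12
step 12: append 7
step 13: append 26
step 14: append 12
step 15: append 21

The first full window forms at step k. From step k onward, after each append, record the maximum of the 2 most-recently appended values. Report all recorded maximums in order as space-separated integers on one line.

Answer: 17 17 15 8 8 17 17 13 13 13 12 26 26 21

Derivation:
step 1: append 2 -> window=[2] (not full yet)
step 2: append 17 -> window=[2, 17] -> max=17
step 3: append 15 -> window=[17, 15] -> max=17
step 4: append 6 -> window=[15, 6] -> max=15
step 5: append 8 -> window=[6, 8] -> max=8
step 6: append 2 -> window=[8, 2] -> max=8
step 7: append 17 -> window=[2, 17] -> max=17
step 8: append 13 -> window=[17, 13] -> max=17
step 9: append 8 -> window=[13, 8] -> max=13
step 10: append 13 -> window=[8, 13] -> max=13
step 11: append 12 -> window=[13, 12] -> max=13
step 12: append 7 -> window=[12, 7] -> max=12
step 13: append 26 -> window=[7, 26] -> max=26
step 14: append 12 -> window=[26, 12] -> max=26
step 15: append 21 -> window=[12, 21] -> max=21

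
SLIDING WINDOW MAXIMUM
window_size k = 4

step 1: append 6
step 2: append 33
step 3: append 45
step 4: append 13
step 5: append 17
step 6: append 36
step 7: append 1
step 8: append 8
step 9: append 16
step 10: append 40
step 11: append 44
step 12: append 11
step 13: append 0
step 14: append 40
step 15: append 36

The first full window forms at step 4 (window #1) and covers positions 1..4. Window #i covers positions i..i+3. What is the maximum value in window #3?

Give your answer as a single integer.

step 1: append 6 -> window=[6] (not full yet)
step 2: append 33 -> window=[6, 33] (not full yet)
step 3: append 45 -> window=[6, 33, 45] (not full yet)
step 4: append 13 -> window=[6, 33, 45, 13] -> max=45
step 5: append 17 -> window=[33, 45, 13, 17] -> max=45
step 6: append 36 -> window=[45, 13, 17, 36] -> max=45
Window #3 max = 45

Answer: 45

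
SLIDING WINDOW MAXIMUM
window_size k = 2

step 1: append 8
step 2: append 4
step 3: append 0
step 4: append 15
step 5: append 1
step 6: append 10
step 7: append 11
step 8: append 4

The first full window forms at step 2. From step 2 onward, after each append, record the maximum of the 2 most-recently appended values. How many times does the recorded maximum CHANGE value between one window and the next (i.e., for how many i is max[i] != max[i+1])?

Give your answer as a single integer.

step 1: append 8 -> window=[8] (not full yet)
step 2: append 4 -> window=[8, 4] -> max=8
step 3: append 0 -> window=[4, 0] -> max=4
step 4: append 15 -> window=[0, 15] -> max=15
step 5: append 1 -> window=[15, 1] -> max=15
step 6: append 10 -> window=[1, 10] -> max=10
step 7: append 11 -> window=[10, 11] -> max=11
step 8: append 4 -> window=[11, 4] -> max=11
Recorded maximums: 8 4 15 15 10 11 11
Changes between consecutive maximums: 4

Answer: 4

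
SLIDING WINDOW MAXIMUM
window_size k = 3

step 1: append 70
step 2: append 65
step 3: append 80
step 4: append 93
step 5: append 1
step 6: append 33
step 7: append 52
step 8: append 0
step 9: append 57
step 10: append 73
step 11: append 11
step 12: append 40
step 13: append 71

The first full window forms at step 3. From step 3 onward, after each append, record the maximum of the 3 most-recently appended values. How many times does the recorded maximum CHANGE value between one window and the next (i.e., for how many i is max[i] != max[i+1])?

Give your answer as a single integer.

step 1: append 70 -> window=[70] (not full yet)
step 2: append 65 -> window=[70, 65] (not full yet)
step 3: append 80 -> window=[70, 65, 80] -> max=80
step 4: append 93 -> window=[65, 80, 93] -> max=93
step 5: append 1 -> window=[80, 93, 1] -> max=93
step 6: append 33 -> window=[93, 1, 33] -> max=93
step 7: append 52 -> window=[1, 33, 52] -> max=52
step 8: append 0 -> window=[33, 52, 0] -> max=52
step 9: append 57 -> window=[52, 0, 57] -> max=57
step 10: append 73 -> window=[0, 57, 73] -> max=73
step 11: append 11 -> window=[57, 73, 11] -> max=73
step 12: append 40 -> window=[73, 11, 40] -> max=73
step 13: append 71 -> window=[11, 40, 71] -> max=71
Recorded maximums: 80 93 93 93 52 52 57 73 73 73 71
Changes between consecutive maximums: 5

Answer: 5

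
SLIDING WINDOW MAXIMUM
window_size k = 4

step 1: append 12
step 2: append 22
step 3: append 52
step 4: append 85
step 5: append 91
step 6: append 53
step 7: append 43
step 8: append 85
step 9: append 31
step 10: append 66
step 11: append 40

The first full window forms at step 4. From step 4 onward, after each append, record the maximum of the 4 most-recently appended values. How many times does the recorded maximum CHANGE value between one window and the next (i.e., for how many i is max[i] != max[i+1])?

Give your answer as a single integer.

Answer: 2

Derivation:
step 1: append 12 -> window=[12] (not full yet)
step 2: append 22 -> window=[12, 22] (not full yet)
step 3: append 52 -> window=[12, 22, 52] (not full yet)
step 4: append 85 -> window=[12, 22, 52, 85] -> max=85
step 5: append 91 -> window=[22, 52, 85, 91] -> max=91
step 6: append 53 -> window=[52, 85, 91, 53] -> max=91
step 7: append 43 -> window=[85, 91, 53, 43] -> max=91
step 8: append 85 -> window=[91, 53, 43, 85] -> max=91
step 9: append 31 -> window=[53, 43, 85, 31] -> max=85
step 10: append 66 -> window=[43, 85, 31, 66] -> max=85
step 11: append 40 -> window=[85, 31, 66, 40] -> max=85
Recorded maximums: 85 91 91 91 91 85 85 85
Changes between consecutive maximums: 2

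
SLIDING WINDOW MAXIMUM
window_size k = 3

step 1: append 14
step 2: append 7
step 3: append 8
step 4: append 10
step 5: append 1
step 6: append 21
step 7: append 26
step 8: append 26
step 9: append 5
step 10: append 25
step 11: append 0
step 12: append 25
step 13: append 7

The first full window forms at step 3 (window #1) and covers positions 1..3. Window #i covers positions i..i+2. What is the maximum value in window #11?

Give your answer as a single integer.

step 1: append 14 -> window=[14] (not full yet)
step 2: append 7 -> window=[14, 7] (not full yet)
step 3: append 8 -> window=[14, 7, 8] -> max=14
step 4: append 10 -> window=[7, 8, 10] -> max=10
step 5: append 1 -> window=[8, 10, 1] -> max=10
step 6: append 21 -> window=[10, 1, 21] -> max=21
step 7: append 26 -> window=[1, 21, 26] -> max=26
step 8: append 26 -> window=[21, 26, 26] -> max=26
step 9: append 5 -> window=[26, 26, 5] -> max=26
step 10: append 25 -> window=[26, 5, 25] -> max=26
step 11: append 0 -> window=[5, 25, 0] -> max=25
step 12: append 25 -> window=[25, 0, 25] -> max=25
step 13: append 7 -> window=[0, 25, 7] -> max=25
Window #11 max = 25

Answer: 25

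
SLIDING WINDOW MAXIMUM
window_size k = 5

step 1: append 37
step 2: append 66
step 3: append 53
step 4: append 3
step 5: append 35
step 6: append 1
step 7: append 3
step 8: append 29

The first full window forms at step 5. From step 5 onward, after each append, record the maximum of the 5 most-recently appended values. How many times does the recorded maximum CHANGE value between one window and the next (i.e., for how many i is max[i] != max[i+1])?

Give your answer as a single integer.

Answer: 2

Derivation:
step 1: append 37 -> window=[37] (not full yet)
step 2: append 66 -> window=[37, 66] (not full yet)
step 3: append 53 -> window=[37, 66, 53] (not full yet)
step 4: append 3 -> window=[37, 66, 53, 3] (not full yet)
step 5: append 35 -> window=[37, 66, 53, 3, 35] -> max=66
step 6: append 1 -> window=[66, 53, 3, 35, 1] -> max=66
step 7: append 3 -> window=[53, 3, 35, 1, 3] -> max=53
step 8: append 29 -> window=[3, 35, 1, 3, 29] -> max=35
Recorded maximums: 66 66 53 35
Changes between consecutive maximums: 2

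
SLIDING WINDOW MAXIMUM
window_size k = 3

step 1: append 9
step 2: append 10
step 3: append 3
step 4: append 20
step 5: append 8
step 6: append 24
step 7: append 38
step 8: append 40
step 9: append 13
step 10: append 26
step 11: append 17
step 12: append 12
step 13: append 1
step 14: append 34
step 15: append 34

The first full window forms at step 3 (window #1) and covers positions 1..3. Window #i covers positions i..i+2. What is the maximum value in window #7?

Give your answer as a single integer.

Answer: 40

Derivation:
step 1: append 9 -> window=[9] (not full yet)
step 2: append 10 -> window=[9, 10] (not full yet)
step 3: append 3 -> window=[9, 10, 3] -> max=10
step 4: append 20 -> window=[10, 3, 20] -> max=20
step 5: append 8 -> window=[3, 20, 8] -> max=20
step 6: append 24 -> window=[20, 8, 24] -> max=24
step 7: append 38 -> window=[8, 24, 38] -> max=38
step 8: append 40 -> window=[24, 38, 40] -> max=40
step 9: append 13 -> window=[38, 40, 13] -> max=40
Window #7 max = 40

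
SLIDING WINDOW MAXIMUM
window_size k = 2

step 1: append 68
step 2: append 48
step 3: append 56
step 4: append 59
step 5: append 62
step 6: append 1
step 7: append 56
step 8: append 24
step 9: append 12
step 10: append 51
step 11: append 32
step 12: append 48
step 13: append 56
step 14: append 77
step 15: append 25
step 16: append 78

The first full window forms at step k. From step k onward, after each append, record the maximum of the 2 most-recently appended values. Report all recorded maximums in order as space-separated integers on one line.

Answer: 68 56 59 62 62 56 56 24 51 51 48 56 77 77 78

Derivation:
step 1: append 68 -> window=[68] (not full yet)
step 2: append 48 -> window=[68, 48] -> max=68
step 3: append 56 -> window=[48, 56] -> max=56
step 4: append 59 -> window=[56, 59] -> max=59
step 5: append 62 -> window=[59, 62] -> max=62
step 6: append 1 -> window=[62, 1] -> max=62
step 7: append 56 -> window=[1, 56] -> max=56
step 8: append 24 -> window=[56, 24] -> max=56
step 9: append 12 -> window=[24, 12] -> max=24
step 10: append 51 -> window=[12, 51] -> max=51
step 11: append 32 -> window=[51, 32] -> max=51
step 12: append 48 -> window=[32, 48] -> max=48
step 13: append 56 -> window=[48, 56] -> max=56
step 14: append 77 -> window=[56, 77] -> max=77
step 15: append 25 -> window=[77, 25] -> max=77
step 16: append 78 -> window=[25, 78] -> max=78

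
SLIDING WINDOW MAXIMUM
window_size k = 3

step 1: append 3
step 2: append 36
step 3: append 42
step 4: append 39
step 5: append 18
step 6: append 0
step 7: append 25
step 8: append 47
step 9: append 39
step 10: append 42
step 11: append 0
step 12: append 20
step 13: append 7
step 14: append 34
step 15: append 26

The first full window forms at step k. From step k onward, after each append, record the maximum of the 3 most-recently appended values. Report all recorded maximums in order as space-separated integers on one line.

Answer: 42 42 42 39 25 47 47 47 42 42 20 34 34

Derivation:
step 1: append 3 -> window=[3] (not full yet)
step 2: append 36 -> window=[3, 36] (not full yet)
step 3: append 42 -> window=[3, 36, 42] -> max=42
step 4: append 39 -> window=[36, 42, 39] -> max=42
step 5: append 18 -> window=[42, 39, 18] -> max=42
step 6: append 0 -> window=[39, 18, 0] -> max=39
step 7: append 25 -> window=[18, 0, 25] -> max=25
step 8: append 47 -> window=[0, 25, 47] -> max=47
step 9: append 39 -> window=[25, 47, 39] -> max=47
step 10: append 42 -> window=[47, 39, 42] -> max=47
step 11: append 0 -> window=[39, 42, 0] -> max=42
step 12: append 20 -> window=[42, 0, 20] -> max=42
step 13: append 7 -> window=[0, 20, 7] -> max=20
step 14: append 34 -> window=[20, 7, 34] -> max=34
step 15: append 26 -> window=[7, 34, 26] -> max=34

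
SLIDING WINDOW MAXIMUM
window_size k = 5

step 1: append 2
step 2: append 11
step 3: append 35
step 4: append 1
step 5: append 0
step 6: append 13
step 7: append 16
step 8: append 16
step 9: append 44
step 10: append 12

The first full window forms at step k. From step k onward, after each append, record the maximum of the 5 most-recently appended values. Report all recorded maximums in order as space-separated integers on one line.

step 1: append 2 -> window=[2] (not full yet)
step 2: append 11 -> window=[2, 11] (not full yet)
step 3: append 35 -> window=[2, 11, 35] (not full yet)
step 4: append 1 -> window=[2, 11, 35, 1] (not full yet)
step 5: append 0 -> window=[2, 11, 35, 1, 0] -> max=35
step 6: append 13 -> window=[11, 35, 1, 0, 13] -> max=35
step 7: append 16 -> window=[35, 1, 0, 13, 16] -> max=35
step 8: append 16 -> window=[1, 0, 13, 16, 16] -> max=16
step 9: append 44 -> window=[0, 13, 16, 16, 44] -> max=44
step 10: append 12 -> window=[13, 16, 16, 44, 12] -> max=44

Answer: 35 35 35 16 44 44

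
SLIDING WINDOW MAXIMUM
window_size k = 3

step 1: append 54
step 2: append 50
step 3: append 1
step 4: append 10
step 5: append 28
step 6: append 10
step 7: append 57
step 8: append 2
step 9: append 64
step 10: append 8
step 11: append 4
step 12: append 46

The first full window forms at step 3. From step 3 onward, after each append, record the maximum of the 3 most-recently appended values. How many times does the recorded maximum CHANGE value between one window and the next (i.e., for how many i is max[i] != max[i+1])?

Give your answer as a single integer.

Answer: 5

Derivation:
step 1: append 54 -> window=[54] (not full yet)
step 2: append 50 -> window=[54, 50] (not full yet)
step 3: append 1 -> window=[54, 50, 1] -> max=54
step 4: append 10 -> window=[50, 1, 10] -> max=50
step 5: append 28 -> window=[1, 10, 28] -> max=28
step 6: append 10 -> window=[10, 28, 10] -> max=28
step 7: append 57 -> window=[28, 10, 57] -> max=57
step 8: append 2 -> window=[10, 57, 2] -> max=57
step 9: append 64 -> window=[57, 2, 64] -> max=64
step 10: append 8 -> window=[2, 64, 8] -> max=64
step 11: append 4 -> window=[64, 8, 4] -> max=64
step 12: append 46 -> window=[8, 4, 46] -> max=46
Recorded maximums: 54 50 28 28 57 57 64 64 64 46
Changes between consecutive maximums: 5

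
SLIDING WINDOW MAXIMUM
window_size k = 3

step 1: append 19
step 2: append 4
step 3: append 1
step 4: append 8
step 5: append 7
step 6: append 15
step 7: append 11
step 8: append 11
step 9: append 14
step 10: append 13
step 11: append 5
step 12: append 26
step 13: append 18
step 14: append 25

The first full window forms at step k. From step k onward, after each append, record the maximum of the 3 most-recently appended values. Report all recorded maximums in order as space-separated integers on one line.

Answer: 19 8 8 15 15 15 14 14 14 26 26 26

Derivation:
step 1: append 19 -> window=[19] (not full yet)
step 2: append 4 -> window=[19, 4] (not full yet)
step 3: append 1 -> window=[19, 4, 1] -> max=19
step 4: append 8 -> window=[4, 1, 8] -> max=8
step 5: append 7 -> window=[1, 8, 7] -> max=8
step 6: append 15 -> window=[8, 7, 15] -> max=15
step 7: append 11 -> window=[7, 15, 11] -> max=15
step 8: append 11 -> window=[15, 11, 11] -> max=15
step 9: append 14 -> window=[11, 11, 14] -> max=14
step 10: append 13 -> window=[11, 14, 13] -> max=14
step 11: append 5 -> window=[14, 13, 5] -> max=14
step 12: append 26 -> window=[13, 5, 26] -> max=26
step 13: append 18 -> window=[5, 26, 18] -> max=26
step 14: append 25 -> window=[26, 18, 25] -> max=26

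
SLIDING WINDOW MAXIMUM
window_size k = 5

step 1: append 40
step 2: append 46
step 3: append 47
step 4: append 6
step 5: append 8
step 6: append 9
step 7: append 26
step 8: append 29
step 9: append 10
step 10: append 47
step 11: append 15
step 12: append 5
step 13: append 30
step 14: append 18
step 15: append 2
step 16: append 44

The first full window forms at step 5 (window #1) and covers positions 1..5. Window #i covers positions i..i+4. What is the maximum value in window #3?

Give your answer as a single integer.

Answer: 47

Derivation:
step 1: append 40 -> window=[40] (not full yet)
step 2: append 46 -> window=[40, 46] (not full yet)
step 3: append 47 -> window=[40, 46, 47] (not full yet)
step 4: append 6 -> window=[40, 46, 47, 6] (not full yet)
step 5: append 8 -> window=[40, 46, 47, 6, 8] -> max=47
step 6: append 9 -> window=[46, 47, 6, 8, 9] -> max=47
step 7: append 26 -> window=[47, 6, 8, 9, 26] -> max=47
Window #3 max = 47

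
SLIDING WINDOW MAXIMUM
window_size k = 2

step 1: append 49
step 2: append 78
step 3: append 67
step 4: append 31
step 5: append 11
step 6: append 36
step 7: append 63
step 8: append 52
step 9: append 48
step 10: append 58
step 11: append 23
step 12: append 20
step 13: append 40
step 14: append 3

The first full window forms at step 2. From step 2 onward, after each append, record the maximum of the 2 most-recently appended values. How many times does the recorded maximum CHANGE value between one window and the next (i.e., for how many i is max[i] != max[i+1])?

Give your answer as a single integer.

Answer: 8

Derivation:
step 1: append 49 -> window=[49] (not full yet)
step 2: append 78 -> window=[49, 78] -> max=78
step 3: append 67 -> window=[78, 67] -> max=78
step 4: append 31 -> window=[67, 31] -> max=67
step 5: append 11 -> window=[31, 11] -> max=31
step 6: append 36 -> window=[11, 36] -> max=36
step 7: append 63 -> window=[36, 63] -> max=63
step 8: append 52 -> window=[63, 52] -> max=63
step 9: append 48 -> window=[52, 48] -> max=52
step 10: append 58 -> window=[48, 58] -> max=58
step 11: append 23 -> window=[58, 23] -> max=58
step 12: append 20 -> window=[23, 20] -> max=23
step 13: append 40 -> window=[20, 40] -> max=40
step 14: append 3 -> window=[40, 3] -> max=40
Recorded maximums: 78 78 67 31 36 63 63 52 58 58 23 40 40
Changes between consecutive maximums: 8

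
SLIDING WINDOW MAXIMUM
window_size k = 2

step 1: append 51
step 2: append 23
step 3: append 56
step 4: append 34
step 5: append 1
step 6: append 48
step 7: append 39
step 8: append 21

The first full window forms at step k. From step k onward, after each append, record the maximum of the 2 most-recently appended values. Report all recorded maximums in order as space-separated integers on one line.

Answer: 51 56 56 34 48 48 39

Derivation:
step 1: append 51 -> window=[51] (not full yet)
step 2: append 23 -> window=[51, 23] -> max=51
step 3: append 56 -> window=[23, 56] -> max=56
step 4: append 34 -> window=[56, 34] -> max=56
step 5: append 1 -> window=[34, 1] -> max=34
step 6: append 48 -> window=[1, 48] -> max=48
step 7: append 39 -> window=[48, 39] -> max=48
step 8: append 21 -> window=[39, 21] -> max=39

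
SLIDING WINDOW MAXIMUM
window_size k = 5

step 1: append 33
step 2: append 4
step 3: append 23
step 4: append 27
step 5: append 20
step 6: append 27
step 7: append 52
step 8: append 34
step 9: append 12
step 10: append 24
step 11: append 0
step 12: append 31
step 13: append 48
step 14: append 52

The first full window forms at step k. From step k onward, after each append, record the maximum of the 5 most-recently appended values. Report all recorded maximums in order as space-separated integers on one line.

Answer: 33 27 52 52 52 52 52 34 48 52

Derivation:
step 1: append 33 -> window=[33] (not full yet)
step 2: append 4 -> window=[33, 4] (not full yet)
step 3: append 23 -> window=[33, 4, 23] (not full yet)
step 4: append 27 -> window=[33, 4, 23, 27] (not full yet)
step 5: append 20 -> window=[33, 4, 23, 27, 20] -> max=33
step 6: append 27 -> window=[4, 23, 27, 20, 27] -> max=27
step 7: append 52 -> window=[23, 27, 20, 27, 52] -> max=52
step 8: append 34 -> window=[27, 20, 27, 52, 34] -> max=52
step 9: append 12 -> window=[20, 27, 52, 34, 12] -> max=52
step 10: append 24 -> window=[27, 52, 34, 12, 24] -> max=52
step 11: append 0 -> window=[52, 34, 12, 24, 0] -> max=52
step 12: append 31 -> window=[34, 12, 24, 0, 31] -> max=34
step 13: append 48 -> window=[12, 24, 0, 31, 48] -> max=48
step 14: append 52 -> window=[24, 0, 31, 48, 52] -> max=52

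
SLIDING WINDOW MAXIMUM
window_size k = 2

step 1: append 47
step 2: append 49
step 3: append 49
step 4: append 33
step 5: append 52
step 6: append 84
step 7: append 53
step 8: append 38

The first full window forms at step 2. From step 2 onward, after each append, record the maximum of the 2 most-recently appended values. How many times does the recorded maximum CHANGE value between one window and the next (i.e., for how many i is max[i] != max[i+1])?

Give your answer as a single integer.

step 1: append 47 -> window=[47] (not full yet)
step 2: append 49 -> window=[47, 49] -> max=49
step 3: append 49 -> window=[49, 49] -> max=49
step 4: append 33 -> window=[49, 33] -> max=49
step 5: append 52 -> window=[33, 52] -> max=52
step 6: append 84 -> window=[52, 84] -> max=84
step 7: append 53 -> window=[84, 53] -> max=84
step 8: append 38 -> window=[53, 38] -> max=53
Recorded maximums: 49 49 49 52 84 84 53
Changes between consecutive maximums: 3

Answer: 3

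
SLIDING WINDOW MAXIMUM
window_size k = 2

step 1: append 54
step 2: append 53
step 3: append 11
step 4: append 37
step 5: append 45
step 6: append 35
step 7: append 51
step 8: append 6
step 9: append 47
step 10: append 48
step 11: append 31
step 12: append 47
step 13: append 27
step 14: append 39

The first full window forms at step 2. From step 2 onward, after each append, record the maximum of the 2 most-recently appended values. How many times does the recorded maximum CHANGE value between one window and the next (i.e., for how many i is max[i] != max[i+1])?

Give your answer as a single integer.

Answer: 8

Derivation:
step 1: append 54 -> window=[54] (not full yet)
step 2: append 53 -> window=[54, 53] -> max=54
step 3: append 11 -> window=[53, 11] -> max=53
step 4: append 37 -> window=[11, 37] -> max=37
step 5: append 45 -> window=[37, 45] -> max=45
step 6: append 35 -> window=[45, 35] -> max=45
step 7: append 51 -> window=[35, 51] -> max=51
step 8: append 6 -> window=[51, 6] -> max=51
step 9: append 47 -> window=[6, 47] -> max=47
step 10: append 48 -> window=[47, 48] -> max=48
step 11: append 31 -> window=[48, 31] -> max=48
step 12: append 47 -> window=[31, 47] -> max=47
step 13: append 27 -> window=[47, 27] -> max=47
step 14: append 39 -> window=[27, 39] -> max=39
Recorded maximums: 54 53 37 45 45 51 51 47 48 48 47 47 39
Changes between consecutive maximums: 8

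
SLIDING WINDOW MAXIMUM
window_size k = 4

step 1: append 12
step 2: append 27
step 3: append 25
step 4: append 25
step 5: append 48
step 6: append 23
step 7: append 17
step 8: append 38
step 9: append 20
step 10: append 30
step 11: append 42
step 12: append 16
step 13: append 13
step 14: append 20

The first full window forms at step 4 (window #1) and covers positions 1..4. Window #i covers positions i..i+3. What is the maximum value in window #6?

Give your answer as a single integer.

step 1: append 12 -> window=[12] (not full yet)
step 2: append 27 -> window=[12, 27] (not full yet)
step 3: append 25 -> window=[12, 27, 25] (not full yet)
step 4: append 25 -> window=[12, 27, 25, 25] -> max=27
step 5: append 48 -> window=[27, 25, 25, 48] -> max=48
step 6: append 23 -> window=[25, 25, 48, 23] -> max=48
step 7: append 17 -> window=[25, 48, 23, 17] -> max=48
step 8: append 38 -> window=[48, 23, 17, 38] -> max=48
step 9: append 20 -> window=[23, 17, 38, 20] -> max=38
Window #6 max = 38

Answer: 38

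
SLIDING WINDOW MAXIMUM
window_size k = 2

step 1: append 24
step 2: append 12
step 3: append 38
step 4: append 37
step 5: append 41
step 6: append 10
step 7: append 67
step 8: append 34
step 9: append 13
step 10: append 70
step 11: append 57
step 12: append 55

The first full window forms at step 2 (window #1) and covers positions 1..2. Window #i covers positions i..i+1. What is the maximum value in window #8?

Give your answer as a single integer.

step 1: append 24 -> window=[24] (not full yet)
step 2: append 12 -> window=[24, 12] -> max=24
step 3: append 38 -> window=[12, 38] -> max=38
step 4: append 37 -> window=[38, 37] -> max=38
step 5: append 41 -> window=[37, 41] -> max=41
step 6: append 10 -> window=[41, 10] -> max=41
step 7: append 67 -> window=[10, 67] -> max=67
step 8: append 34 -> window=[67, 34] -> max=67
step 9: append 13 -> window=[34, 13] -> max=34
Window #8 max = 34

Answer: 34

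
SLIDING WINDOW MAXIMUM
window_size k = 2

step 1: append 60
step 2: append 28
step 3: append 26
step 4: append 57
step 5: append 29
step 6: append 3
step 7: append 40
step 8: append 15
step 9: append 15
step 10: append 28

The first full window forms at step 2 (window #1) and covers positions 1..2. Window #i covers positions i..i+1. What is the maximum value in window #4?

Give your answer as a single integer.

Answer: 57

Derivation:
step 1: append 60 -> window=[60] (not full yet)
step 2: append 28 -> window=[60, 28] -> max=60
step 3: append 26 -> window=[28, 26] -> max=28
step 4: append 57 -> window=[26, 57] -> max=57
step 5: append 29 -> window=[57, 29] -> max=57
Window #4 max = 57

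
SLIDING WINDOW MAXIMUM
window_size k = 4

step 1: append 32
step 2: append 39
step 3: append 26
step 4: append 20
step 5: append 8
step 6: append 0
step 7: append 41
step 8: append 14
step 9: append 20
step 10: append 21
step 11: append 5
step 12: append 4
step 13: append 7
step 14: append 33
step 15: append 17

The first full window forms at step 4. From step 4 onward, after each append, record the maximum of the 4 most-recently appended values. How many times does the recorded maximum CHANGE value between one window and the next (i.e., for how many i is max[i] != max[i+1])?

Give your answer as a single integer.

Answer: 4

Derivation:
step 1: append 32 -> window=[32] (not full yet)
step 2: append 39 -> window=[32, 39] (not full yet)
step 3: append 26 -> window=[32, 39, 26] (not full yet)
step 4: append 20 -> window=[32, 39, 26, 20] -> max=39
step 5: append 8 -> window=[39, 26, 20, 8] -> max=39
step 6: append 0 -> window=[26, 20, 8, 0] -> max=26
step 7: append 41 -> window=[20, 8, 0, 41] -> max=41
step 8: append 14 -> window=[8, 0, 41, 14] -> max=41
step 9: append 20 -> window=[0, 41, 14, 20] -> max=41
step 10: append 21 -> window=[41, 14, 20, 21] -> max=41
step 11: append 5 -> window=[14, 20, 21, 5] -> max=21
step 12: append 4 -> window=[20, 21, 5, 4] -> max=21
step 13: append 7 -> window=[21, 5, 4, 7] -> max=21
step 14: append 33 -> window=[5, 4, 7, 33] -> max=33
step 15: append 17 -> window=[4, 7, 33, 17] -> max=33
Recorded maximums: 39 39 26 41 41 41 41 21 21 21 33 33
Changes between consecutive maximums: 4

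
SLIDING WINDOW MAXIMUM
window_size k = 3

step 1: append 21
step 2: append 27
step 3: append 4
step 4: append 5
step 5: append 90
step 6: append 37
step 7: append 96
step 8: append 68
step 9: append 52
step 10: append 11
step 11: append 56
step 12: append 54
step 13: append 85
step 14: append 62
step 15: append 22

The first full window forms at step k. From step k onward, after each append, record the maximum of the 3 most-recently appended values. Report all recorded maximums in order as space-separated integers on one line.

step 1: append 21 -> window=[21] (not full yet)
step 2: append 27 -> window=[21, 27] (not full yet)
step 3: append 4 -> window=[21, 27, 4] -> max=27
step 4: append 5 -> window=[27, 4, 5] -> max=27
step 5: append 90 -> window=[4, 5, 90] -> max=90
step 6: append 37 -> window=[5, 90, 37] -> max=90
step 7: append 96 -> window=[90, 37, 96] -> max=96
step 8: append 68 -> window=[37, 96, 68] -> max=96
step 9: append 52 -> window=[96, 68, 52] -> max=96
step 10: append 11 -> window=[68, 52, 11] -> max=68
step 11: append 56 -> window=[52, 11, 56] -> max=56
step 12: append 54 -> window=[11, 56, 54] -> max=56
step 13: append 85 -> window=[56, 54, 85] -> max=85
step 14: append 62 -> window=[54, 85, 62] -> max=85
step 15: append 22 -> window=[85, 62, 22] -> max=85

Answer: 27 27 90 90 96 96 96 68 56 56 85 85 85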